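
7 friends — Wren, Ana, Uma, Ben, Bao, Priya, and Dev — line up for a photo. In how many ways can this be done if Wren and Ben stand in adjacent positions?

Treat {Wren, Ben} as a single unit. There are 6 units to order, and the pair itself can be ordered 2 ways.
That gives 2 × 6! = 2 × 720 = 1440.

1440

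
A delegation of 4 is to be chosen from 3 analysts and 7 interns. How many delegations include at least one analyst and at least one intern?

175

Total 4-person selections from all 10: C(10,4) = 210.
Subtract selections that omit an entire group: no analysts → C(7,4) = 35; no interns → C(3,4) = 0.
Both groups omitted at once is impossible, so 210 − 35 = 175.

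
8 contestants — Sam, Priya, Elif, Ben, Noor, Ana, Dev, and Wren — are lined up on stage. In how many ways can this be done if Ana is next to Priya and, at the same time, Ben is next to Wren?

Treat {Ana,Priya} as one block (2 orders) and {Ben,Wren} as another (2 orders).
That leaves 6 units to arrange: 2 × 2 × 6! = 4 × 720 = 2880.

2880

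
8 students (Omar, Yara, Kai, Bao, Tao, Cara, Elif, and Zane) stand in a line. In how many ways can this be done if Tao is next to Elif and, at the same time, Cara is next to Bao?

2880

Treat {Tao,Elif} as one block (2 orders) and {Cara,Bao} as another (2 orders).
That leaves 6 units to arrange: 2 × 2 × 6! = 4 × 720 = 2880.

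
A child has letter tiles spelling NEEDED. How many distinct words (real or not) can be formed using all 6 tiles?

The 6 letters of NEEDED have repeats: D appearing twice and E appearing 3 times.
So there are 6! / (3!·2!) = 60 distinguishable arrangements.

60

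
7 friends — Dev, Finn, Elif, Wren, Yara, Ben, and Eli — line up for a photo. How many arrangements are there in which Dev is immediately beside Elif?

1440

Place the 5 others and the Dev-Elif pair as 6 objects in a line; the pair has 2 internal arrangements.
That gives 2 × 6! = 2 × 720 = 1440.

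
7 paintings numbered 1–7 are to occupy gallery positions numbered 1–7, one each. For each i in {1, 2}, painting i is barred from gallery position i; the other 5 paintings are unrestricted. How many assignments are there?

3720

Let Aᵢ (for i ∈ {1, 2}) be the placements that put painting i in its forbidden gallery position. Any j of these fix j positions, leaving (7−j)! ways to fill the rest, and there are C(2,j) ways to pick which j.
By inclusion–exclusion, the number of valid placements is Σ_{j=0}^{2} (−1)^j C(2,j)·(7−j)!.
Computing: 5040 − 1440 + 120 = 3720.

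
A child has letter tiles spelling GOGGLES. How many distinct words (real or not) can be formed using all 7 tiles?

GOGGLES has 7 letters with G appearing 3 times.
So there are 7! / (3!) = 840 distinguishable arrangements.

840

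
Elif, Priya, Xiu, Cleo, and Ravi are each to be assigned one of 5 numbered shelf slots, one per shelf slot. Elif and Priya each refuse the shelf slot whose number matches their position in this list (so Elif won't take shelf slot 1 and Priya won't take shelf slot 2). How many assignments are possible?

Let Aᵢ (for i ∈ {1, 2}) be the placements that put person i in their forbidden shelf slot. Any j of these fix j positions, leaving (5−j)! ways to fill the rest, and there are C(2,j) ways to pick which j.
By inclusion–exclusion, the number of valid placements is Σ_{j=0}^{2} (−1)^j C(2,j)·(5−j)!.
Computing: 120 − 48 + 6 = 78.

78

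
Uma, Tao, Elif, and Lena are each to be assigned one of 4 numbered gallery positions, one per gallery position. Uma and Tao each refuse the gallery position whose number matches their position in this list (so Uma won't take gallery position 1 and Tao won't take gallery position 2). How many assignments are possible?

14

Let Aᵢ (for i ∈ {1, 2}) be the placements that put person i in their forbidden gallery position. Any j of these fix j positions, leaving (4−j)! ways to fill the rest, and there are C(2,j) ways to pick which j.
By inclusion–exclusion, the number of valid placements is Σ_{j=0}^{2} (−1)^j C(2,j)·(4−j)!.
Computing: 24 − 12 + 2 = 14.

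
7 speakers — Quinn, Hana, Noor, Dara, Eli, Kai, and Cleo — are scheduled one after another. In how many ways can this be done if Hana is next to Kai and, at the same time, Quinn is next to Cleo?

Treat {Hana,Kai} as one block (2 orders) and {Quinn,Cleo} as another (2 orders).
That leaves 5 units to arrange: 2 × 2 × 5! = 4 × 120 = 480.

480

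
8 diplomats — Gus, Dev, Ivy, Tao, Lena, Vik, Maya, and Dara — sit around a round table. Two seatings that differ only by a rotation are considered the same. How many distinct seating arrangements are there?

5040

Around a circle, 8 distinct people have 8!/8 = (7)! = 5040 rotationally distinct seatings.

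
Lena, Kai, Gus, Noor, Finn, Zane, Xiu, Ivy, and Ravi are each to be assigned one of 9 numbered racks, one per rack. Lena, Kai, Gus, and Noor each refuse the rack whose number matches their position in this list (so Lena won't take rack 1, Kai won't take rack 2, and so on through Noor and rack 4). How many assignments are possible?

229080

Let Aᵢ (for 1 ≤ i ≤ 4) be the placements that put person i in their forbidden rack. Any j of these fix j positions, leaving (9−j)! ways to fill the rest, and there are C(4,j) ways to pick which j.
By inclusion–exclusion, the number of valid placements is Σ_{j=0}^{4} (−1)^j C(4,j)·(9−j)!.
Computing: 362880 − 161280 + 30240 − 2880 + 120 = 229080.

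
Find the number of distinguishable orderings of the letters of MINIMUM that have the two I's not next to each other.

Total arrangements of MINIMUM: 7!/(3!·2!) = 420.
If the two I's are adjacent, glue them into one block, leaving 6 items to arrange: (6)!/(3!) = 120 ways.
Hence 420 − 120 = 300.

300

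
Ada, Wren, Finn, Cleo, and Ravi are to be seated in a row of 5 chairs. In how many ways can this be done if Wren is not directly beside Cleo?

72

Of the 5! = 120 arrangements, those with Wren and Cleo adjacent number 2 × 4! = 48 (treat the pair as a block with 2 internal orders).
Complementary counting: 120 − 48 = 72.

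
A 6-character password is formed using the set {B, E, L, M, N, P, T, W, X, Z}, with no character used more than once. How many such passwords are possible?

This is a permutation of 6 out of 10: P(10,6) = 10!/4!.
That product is 10 × 9 × 8 × 7 × 6 × 5 = 151200.

151200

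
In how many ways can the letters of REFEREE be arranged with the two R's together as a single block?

30

Treat the 2 copies of R as a single block. The multiset to arrange is then {RR, E, E, E, E, F}, 6 items in all.
That gives (6)!/(4!) = 30 arrangements.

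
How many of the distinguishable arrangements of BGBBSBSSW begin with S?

840

Fix S in the first position and arrange the remaining 8 letters.
Those 8 letters have B appearing 4 times and S appearing twice, giving (8)!/(4!·2!) = 840.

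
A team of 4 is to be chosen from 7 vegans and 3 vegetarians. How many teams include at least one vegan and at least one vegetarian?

With no constraint there are C(10,4) = 210 possible selections.
Subtract selections that omit an entire group: no vegans → C(3,4) = 0; no vegetarians → C(7,4) = 35.
Both groups omitted at once is impossible, so 210 − 35 = 175.

175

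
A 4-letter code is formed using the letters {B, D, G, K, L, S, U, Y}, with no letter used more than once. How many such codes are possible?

1680

With no repetition, fill the 4 letters in order: 8 choices, then 7, down to 5.
That product is 8 × 7 × 6 × 5 = 1680.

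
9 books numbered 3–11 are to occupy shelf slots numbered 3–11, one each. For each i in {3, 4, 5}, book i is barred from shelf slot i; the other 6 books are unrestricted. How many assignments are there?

256320

Let Aᵢ (for i ∈ {3, 4, 5}) be the placements that put book i in its forbidden shelf slot. Any j of these fix j positions, leaving (9−j)! ways to fill the rest, and there are C(3,j) ways to pick which j.
By inclusion–exclusion, the number of valid placements is Σ_{j=0}^{3} (−1)^j C(3,j)·(9−j)!.
Computing: 362880 − 120960 + 15120 − 720 = 256320.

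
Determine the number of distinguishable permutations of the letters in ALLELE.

ALLELE has 6 letters with E appearing twice and L appearing 3 times.
Dividing 6! = 720 by 3!·2! = 12 for the repeated letters gives 60.

60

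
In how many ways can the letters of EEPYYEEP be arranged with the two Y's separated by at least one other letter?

315

Total arrangements of EEPYYEEP: 8!/(4!·2!·2!) = 420.
Arrangements with the Y's together: treat YY as one letter, giving (7)!/(4!·2!) = 105.
Subtracting, 420 − 105 = 315 arrangements keep the Y's apart.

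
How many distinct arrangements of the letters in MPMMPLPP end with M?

With the last slot taken by M, it remains to arrange the other 7 letters (PMMPLPP).
Those 7 letters have M appearing twice and P appearing 4 times, giving (7)!/(4!·2!) = 105.

105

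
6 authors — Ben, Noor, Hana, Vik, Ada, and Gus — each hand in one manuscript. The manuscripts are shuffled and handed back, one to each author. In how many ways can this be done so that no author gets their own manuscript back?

Let Aᵢ be the assignments in which author i gets their own manuscript. We want the size of the complement of A₁∪…∪A_6.
By inclusion–exclusion this is Σ_{j=0}^{6} (−1)^j C(6,j)·(6−j)!.
Computing: 720 − 720 + 360 − 120 + 30 − 6 + 1 = 265.

265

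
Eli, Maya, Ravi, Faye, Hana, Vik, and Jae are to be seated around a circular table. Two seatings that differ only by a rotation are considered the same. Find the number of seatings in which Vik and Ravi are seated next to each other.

240

Glue Vik and Ravi into a block (2 internal orders). Seating 6 units around a circle gives (5)! arrangements.
So 2 × (5)! = 2 × 120 = 240.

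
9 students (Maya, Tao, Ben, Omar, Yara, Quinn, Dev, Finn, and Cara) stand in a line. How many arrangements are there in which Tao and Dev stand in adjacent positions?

Treat {Tao, Dev} as a single unit. There are 8 units to order, and the pair itself can be ordered 2 ways.
That gives 2 × 8! = 2 × 40320 = 80640.

80640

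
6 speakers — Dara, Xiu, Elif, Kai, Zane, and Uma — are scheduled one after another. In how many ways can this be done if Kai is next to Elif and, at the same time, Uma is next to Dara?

96

Treat {Kai,Elif} as one block (2 orders) and {Uma,Dara} as another (2 orders).
That leaves 4 units to arrange: 2 × 2 × 4! = 4 × 24 = 96.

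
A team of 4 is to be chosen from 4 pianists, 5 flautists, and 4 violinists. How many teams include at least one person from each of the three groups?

Total 4-person selections from all 13: C(13,4) = 715.
Subtract selections that omit an entire group: no pianists → C(9,4) = 126; no flautists → C(8,4) = 70; no violinists → C(9,4) = 126.
Add back selections omitting two groups (i.e. drawn from a single group): C(4,4) + C(5,4) + C(4,4) = 7.
By inclusion–exclusion: 715 − 322 + 7 = 400.

400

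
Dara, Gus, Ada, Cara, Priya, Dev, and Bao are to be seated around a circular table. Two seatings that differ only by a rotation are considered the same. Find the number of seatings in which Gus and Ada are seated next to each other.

240

Treat {Gus, Ada} as one unit (2 internal orders) and seat the resulting 6 units around the table: (5)! circular arrangements.
So 2 × (5)! = 2 × 120 = 240.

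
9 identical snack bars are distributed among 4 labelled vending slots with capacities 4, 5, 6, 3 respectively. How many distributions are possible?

100

By stars and bars, unrestricted non-negative solutions to x_1+…+x_4 = 9 number C(9+3,3) = 220.
Subtract solutions that violate a single cap (substitute x_i' = x_i − (cap_i+1)): x_1 ≥ 5 gives C(7,3) = 35; x_2 ≥ 6 gives C(6,3) = 20; x_3 ≥ 7 gives C(5,3) = 10; x_4 ≥ 4 gives C(8,3) = 56. Together 121.
Add back pairs where two caps are both exceeded: 0 + 0 + 1 + 0 + 0 + 0 = 1.
By inclusion–exclusion the count is 220 − 121 + 1 = 100.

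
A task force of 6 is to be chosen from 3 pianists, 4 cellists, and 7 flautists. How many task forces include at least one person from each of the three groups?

2331

Unrestricted: C(14,6) = 3003 ways to pick any 6 of the 14.
Selections missing a whole group: no pianists → C(11,6) = 462; no cellists → C(10,6) = 210; no flautists → C(7,6) = 7.
Add back selections omitting two groups (i.e. drawn from a single group): C(3,6) + C(4,6) + C(7,6) = 7.
By inclusion–exclusion: 3003 − 679 + 7 = 2331.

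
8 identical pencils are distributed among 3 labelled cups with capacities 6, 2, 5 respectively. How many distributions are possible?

15

Without the upper bounds there are C(10,2) = 45 ways to split 8 among 3 cups.
Subtract solutions that violate a single cap (substitute x_i' = x_i − (cap_i+1)): x_1 ≥ 7 gives C(3,2) = 3; x_2 ≥ 3 gives C(7,2) = 21; x_3 ≥ 6 gives C(4,2) = 6. Together 30.
No two caps can be exceeded simultaneously, so the pair terms are all 0.
By inclusion–exclusion the count is 45 − 30 + 0 = 15.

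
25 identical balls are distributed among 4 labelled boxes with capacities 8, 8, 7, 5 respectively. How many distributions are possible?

20

Ignoring the caps, the number of non-negative solutions to x_1+…+x_4 = 25 is C(28,3) = 3276.
Subtract solutions that violate a single cap (substitute x_i' = x_i − (cap_i+1)): x_1 ≥ 9 gives C(19,3) = 969; x_2 ≥ 9 gives C(19,3) = 969; x_3 ≥ 8 gives C(20,3) = 1140; x_4 ≥ 6 gives C(22,3) = 1540. Together 4618.
Add back pairs where two caps are both exceeded: 120 + 165 + 286 + 165 + 286 + 364 = 1386.
Subtract triples: 0 + 4 + 10 + 10 = 24.
By inclusion–exclusion the count is 3276 − 4618 + 1386 − 24 = 20.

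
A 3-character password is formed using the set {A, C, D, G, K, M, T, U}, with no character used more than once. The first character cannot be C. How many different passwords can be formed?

The first character has 8−1 = 7 choices (anything except C).
The remaining 2 characters are filled from the other 7 symbols without repetition: 7 × 6 = 42.
Total: 7 × 42 = 294.

294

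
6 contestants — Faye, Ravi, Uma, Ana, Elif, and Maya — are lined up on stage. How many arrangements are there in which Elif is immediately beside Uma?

240

Place the 4 others and the Elif-Uma pair as 5 objects in a line; the pair has 2 internal arrangements.
That gives 2 × 5! = 2 × 120 = 240.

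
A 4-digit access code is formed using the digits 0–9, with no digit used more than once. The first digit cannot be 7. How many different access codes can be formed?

The first digit has 10−1 = 9 choices (anything except 7).
The remaining 3 digits are filled from the other 9 symbols without repetition: 9 × 8 × 7 = 504.
Total: 9 × 504 = 4536.

4536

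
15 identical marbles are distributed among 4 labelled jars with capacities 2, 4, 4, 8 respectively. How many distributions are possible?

19

Ignoring the caps, the number of non-negative solutions to x_1+…+x_4 = 15 is C(18,3) = 816.
Subtract solutions that violate a single cap (substitute x_i' = x_i − (cap_i+1)): x_1 ≥ 3 gives C(15,3) = 455; x_2 ≥ 5 gives C(13,3) = 286; x_3 ≥ 5 gives C(13,3) = 286; x_4 ≥ 9 gives C(9,3) = 84. Together 1111.
Add back pairs where two caps are both exceeded: 120 + 120 + 20 + 56 + 4 + 4 = 324.
Subtract triples: 10 + 0 + 0 + 0 = 10.
By inclusion–exclusion the count is 816 − 1111 + 324 − 10 = 19.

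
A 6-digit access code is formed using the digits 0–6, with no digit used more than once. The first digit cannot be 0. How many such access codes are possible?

The first digit has 7−1 = 6 choices (anything except 0).
The remaining 5 digits are filled from the other 6 symbols without repetition: 6 × 5 × 4 × 3 × 2 = 720.
Total: 6 × 720 = 4320.

4320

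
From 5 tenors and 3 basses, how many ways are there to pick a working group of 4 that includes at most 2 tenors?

Split by how many tenors are chosen (0 through 2).
Sum: C(5,0)·C(3,4) + C(5,1)·C(3,3) + C(5,2)·C(3,2) = 0 + 5 + 30 = 35.

35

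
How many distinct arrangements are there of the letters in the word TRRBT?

30

TRRBT has 5 letters with R appearing twice and T appearing twice.
The number of distinct arrangements is 5!/(2!·2!) = 120/4 = 30.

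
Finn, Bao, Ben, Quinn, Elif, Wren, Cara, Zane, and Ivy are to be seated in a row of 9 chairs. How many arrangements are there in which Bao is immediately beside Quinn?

Treat {Bao, Quinn} as a single unit. There are 8 units to order, and the pair itself can be ordered 2 ways.
That gives 2 × 8! = 2 × 40320 = 80640.

80640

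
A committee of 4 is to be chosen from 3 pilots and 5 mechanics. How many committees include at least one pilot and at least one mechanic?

65

Unrestricted: C(8,4) = 70 ways to pick any 4 of the 8.
Subtract selections that omit an entire group: no pilots → C(5,4) = 5; no mechanics → C(3,4) = 0.
Both groups omitted at once is impossible, so 70 − 5 = 65.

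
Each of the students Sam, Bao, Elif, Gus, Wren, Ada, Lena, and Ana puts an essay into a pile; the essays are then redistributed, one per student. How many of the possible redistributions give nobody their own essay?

Let Aᵢ be the assignments in which student i gets their own essay. We want the size of the complement of A₁∪…∪A_8.
By inclusion–exclusion this is Σ_{j=0}^{8} (−1)^j C(8,j)·(8−j)!.
Computing: 40320 − 40320 + 20160 − 6720 + 1680 − 336 + 56 − 8 + 1 = 14833.

14833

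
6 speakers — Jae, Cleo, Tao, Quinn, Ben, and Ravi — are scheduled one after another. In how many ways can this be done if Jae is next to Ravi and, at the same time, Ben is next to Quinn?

96

Treat {Jae,Ravi} as one block (2 orders) and {Ben,Quinn} as another (2 orders).
That leaves 4 units to arrange: 2 × 2 × 4! = 4 × 24 = 96.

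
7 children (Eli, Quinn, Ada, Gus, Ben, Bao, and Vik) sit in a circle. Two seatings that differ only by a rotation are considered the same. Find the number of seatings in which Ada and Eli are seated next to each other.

240

Treat {Ada, Eli} as one unit (2 internal orders) and seat the resulting 6 units around the table: (5)! circular arrangements.
So 2 × (5)! = 2 × 120 = 240.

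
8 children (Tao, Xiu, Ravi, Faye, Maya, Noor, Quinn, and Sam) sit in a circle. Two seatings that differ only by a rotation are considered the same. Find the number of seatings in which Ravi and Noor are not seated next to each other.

3600

All circular seatings of 8 people number (7)! = 5040.
Seatings with Ravi beside Noor: treat them as a block with 2 internal orders, giving 2 × (6)! = 1440.
Subtracting, 5040 − 1440 = 3600.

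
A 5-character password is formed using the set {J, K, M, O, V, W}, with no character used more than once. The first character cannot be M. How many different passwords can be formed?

600

The first character has 6−1 = 5 choices (anything except M).
The remaining 4 characters are filled from the other 5 symbols without repetition: 5 × 4 × 3 × 2 = 120.
Total: 5 × 120 = 600.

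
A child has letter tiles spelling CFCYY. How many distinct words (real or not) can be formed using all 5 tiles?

The 5 letters of CFCYY have repeats: C appearing twice and Y appearing twice.
The number of distinct arrangements is 5!/(2!·2!) = 120/4 = 30.

30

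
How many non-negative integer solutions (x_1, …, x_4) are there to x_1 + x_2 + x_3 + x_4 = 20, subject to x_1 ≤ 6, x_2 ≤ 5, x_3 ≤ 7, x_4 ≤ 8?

Ignoring the caps, the number of non-negative solutions to x_1+…+x_4 = 20 is C(23,3) = 1771.
Subtract solutions that violate a single cap (substitute x_i' = x_i − (cap_i+1)): x_1 ≥ 7 gives C(16,3) = 560; x_2 ≥ 6 gives C(17,3) = 680; x_3 ≥ 8 gives C(15,3) = 455; x_4 ≥ 9 gives C(14,3) = 364. Together 2059.
Add back pairs where two caps are both exceeded: 120 + 56 + 35 + 84 + 56 + 20 = 371.
By inclusion–exclusion the count is 1771 − 2059 + 371 = 83.

83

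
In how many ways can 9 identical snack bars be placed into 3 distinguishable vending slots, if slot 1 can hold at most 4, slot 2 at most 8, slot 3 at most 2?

14

By stars and bars, unrestricted non-negative solutions to x_1+…+x_3 = 9 number C(9+2,2) = 55.
Subtract solutions that violate a single cap (substitute x_i' = x_i − (cap_i+1)): x_1 ≥ 5 gives C(6,2) = 15; x_2 ≥ 9 gives C(2,2) = 1; x_3 ≥ 3 gives C(8,2) = 28. Together 44.
Add back pairs where two caps are both exceeded: 0 + 3 + 0 = 3.
By inclusion–exclusion the count is 55 − 44 + 3 = 14.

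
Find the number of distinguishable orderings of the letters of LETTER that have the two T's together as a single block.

60

Treat the 2 copies of T as a single block. The multiset to arrange is then {TT, E, E, L, R}, 5 items in all.
That gives (5)!/(2!) = 60 arrangements.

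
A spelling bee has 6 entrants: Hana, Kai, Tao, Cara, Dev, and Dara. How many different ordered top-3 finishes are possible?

120

There are 6 choices for 1st place, 5 for 2nd, and 4 for 3rd.
That gives 6 × 5 × 4 = 120.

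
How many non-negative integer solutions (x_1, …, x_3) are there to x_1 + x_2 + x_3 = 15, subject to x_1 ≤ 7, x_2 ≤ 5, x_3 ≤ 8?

21

By stars and bars, unrestricted non-negative solutions to x_1+…+x_3 = 15 number C(15+2,2) = 136.
Subtract solutions that violate a single cap (substitute x_i' = x_i − (cap_i+1)): x_1 ≥ 8 gives C(9,2) = 36; x_2 ≥ 6 gives C(11,2) = 55; x_3 ≥ 9 gives C(8,2) = 28. Together 119.
Add back pairs where two caps are both exceeded: 3 + 0 + 1 = 4.
By inclusion–exclusion the count is 136 − 119 + 4 = 21.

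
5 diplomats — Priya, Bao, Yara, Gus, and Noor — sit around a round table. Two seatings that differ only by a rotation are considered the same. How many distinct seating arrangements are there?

Around a circle, 5 distinct people have 5!/5 = (4)! = 24 rotationally distinct seatings.

24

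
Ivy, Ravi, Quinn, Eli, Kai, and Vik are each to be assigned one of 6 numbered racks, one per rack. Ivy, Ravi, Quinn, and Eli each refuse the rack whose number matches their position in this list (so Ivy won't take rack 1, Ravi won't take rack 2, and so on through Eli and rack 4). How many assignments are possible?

Let Aᵢ (for 1 ≤ i ≤ 4) be the placements that put person i in their forbidden rack. Any j of these fix j positions, leaving (6−j)! ways to fill the rest, and there are C(4,j) ways to pick which j.
By inclusion–exclusion, the number of valid placements is Σ_{j=0}^{4} (−1)^j C(4,j)·(6−j)!.
Computing: 720 − 480 + 144 − 24 + 2 = 362.

362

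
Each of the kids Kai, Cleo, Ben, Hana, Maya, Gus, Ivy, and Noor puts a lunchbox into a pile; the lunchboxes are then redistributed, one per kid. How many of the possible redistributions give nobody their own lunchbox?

14833

Count assignments avoiding every fixed point. For any j of the 8 kids fixed to their own lunchbox, the other 8−j can be arranged in (8−j)! ways.
By inclusion–exclusion this is Σ_{j=0}^{8} (−1)^j C(8,j)·(8−j)!.
Computing: 40320 − 40320 + 20160 − 6720 + 1680 − 336 + 56 − 8 + 1 = 14833.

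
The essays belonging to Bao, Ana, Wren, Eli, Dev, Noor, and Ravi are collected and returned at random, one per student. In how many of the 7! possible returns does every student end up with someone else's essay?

1854

Let Aᵢ be the assignments in which student i gets their own essay. We want the size of the complement of A₁∪…∪A_7.
By inclusion–exclusion this is Σ_{j=0}^{7} (−1)^j C(7,j)·(7−j)!.
Computing: 5040 − 5040 + 2520 − 840 + 210 − 42 + 7 − 1 = 1854.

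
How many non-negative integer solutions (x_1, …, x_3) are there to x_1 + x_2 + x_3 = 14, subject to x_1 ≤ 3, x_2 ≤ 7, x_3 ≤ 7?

10

Without the upper bounds there are C(16,2) = 120 ways to split 14 among 3 variables.
Subtract solutions that violate a single cap (substitute x_i' = x_i − (cap_i+1)): x_1 ≥ 4 gives C(12,2) = 66; x_2 ≥ 8 gives C(8,2) = 28; x_3 ≥ 8 gives C(8,2) = 28. Together 122.
Add back pairs where two caps are both exceeded: 6 + 6 + 0 = 12.
By inclusion–exclusion the count is 120 − 122 + 12 = 10.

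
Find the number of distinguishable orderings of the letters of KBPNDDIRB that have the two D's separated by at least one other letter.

Total arrangements of KBPNDDIRB: 9!/(2!·2!) = 90720.
If the two D's are adjacent, glue them into one block, leaving 8 items to arrange: (8)!/(2!) = 20160 ways.
Subtracting, 90720 − 20160 = 70560 arrangements keep the D's apart.

70560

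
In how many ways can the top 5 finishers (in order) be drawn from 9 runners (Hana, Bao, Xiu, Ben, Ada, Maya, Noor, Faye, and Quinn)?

15120

This is an ordered selection of 5 from 9: P(9,5).
That gives 9 × 8 × 7 × 6 × 5 = 15120.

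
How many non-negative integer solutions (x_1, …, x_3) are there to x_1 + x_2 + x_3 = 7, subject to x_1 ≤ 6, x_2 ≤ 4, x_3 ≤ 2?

14

Without the upper bounds there are C(9,2) = 36 ways to split 7 among 3 variables.
Subtract solutions that violate a single cap (substitute x_i' = x_i − (cap_i+1)): x_1 ≥ 7 gives C(2,2) = 1; x_2 ≥ 5 gives C(4,2) = 6; x_3 ≥ 3 gives C(6,2) = 15. Together 22.
No two caps can be exceeded simultaneously, so the pair terms are all 0.
By inclusion–exclusion the count is 36 − 22 + 0 = 14.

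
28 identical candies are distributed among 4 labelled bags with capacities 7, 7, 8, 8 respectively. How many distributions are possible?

Ignoring the caps, the number of non-negative solutions to x_1+…+x_4 = 28 is C(31,3) = 4495.
Subtract solutions that violate a single cap (substitute x_i' = x_i − (cap_i+1)): x_1 ≥ 8 gives C(23,3) = 1771; x_2 ≥ 8 gives C(23,3) = 1771; x_3 ≥ 9 gives C(22,3) = 1540; x_4 ≥ 9 gives C(22,3) = 1540. Together 6622.
Add back pairs where two caps are both exceeded: 455 + 364 + 364 + 364 + 364 + 286 = 2197.
Subtract triples: 20 + 20 + 10 + 10 = 60.
By inclusion–exclusion the count is 4495 − 6622 + 2197 − 60 = 10.

10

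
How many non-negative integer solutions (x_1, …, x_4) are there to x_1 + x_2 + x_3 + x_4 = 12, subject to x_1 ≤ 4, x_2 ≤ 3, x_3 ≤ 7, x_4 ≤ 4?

66

Without the upper bounds there are C(15,3) = 455 ways to split 12 among 4 variables.
Subtract solutions that violate a single cap (substitute x_i' = x_i − (cap_i+1)): x_1 ≥ 5 gives C(10,3) = 120; x_2 ≥ 4 gives C(11,3) = 165; x_3 ≥ 8 gives C(7,3) = 35; x_4 ≥ 5 gives C(10,3) = 120. Together 440.
Add back pairs where two caps are both exceeded: 20 + 0 + 10 + 1 + 20 + 0 = 51.
By inclusion–exclusion the count is 455 − 440 + 51 = 66.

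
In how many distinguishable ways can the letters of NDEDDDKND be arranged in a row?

Letter multiplicities in NDEDDDKND: D×5, E×1, K×1, N×2.
The number of distinct arrangements is 9!/(5!·2!) = 362880/240 = 1512.

1512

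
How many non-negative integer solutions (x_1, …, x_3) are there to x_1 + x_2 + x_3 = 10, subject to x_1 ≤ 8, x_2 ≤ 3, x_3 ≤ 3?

By stars and bars, unrestricted non-negative solutions to x_1+…+x_3 = 10 number C(10+2,2) = 66.
Subtract solutions that violate a single cap (substitute x_i' = x_i − (cap_i+1)): x_1 ≥ 9 gives C(3,2) = 3; x_2 ≥ 4 gives C(8,2) = 28; x_3 ≥ 4 gives C(8,2) = 28. Together 59.
Add back pairs where two caps are both exceeded: 0 + 0 + 6 = 6.
By inclusion–exclusion the count is 66 − 59 + 6 = 13.

13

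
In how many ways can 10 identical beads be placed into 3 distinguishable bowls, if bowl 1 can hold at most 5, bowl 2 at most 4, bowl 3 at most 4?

Without the upper bounds there are C(12,2) = 66 ways to split 10 among 3 bowls.
Subtract solutions that violate a single cap (substitute x_i' = x_i − (cap_i+1)): x_1 ≥ 6 gives C(6,2) = 15; x_2 ≥ 5 gives C(7,2) = 21; x_3 ≥ 5 gives C(7,2) = 21. Together 57.
Add back pairs where two caps are both exceeded: 0 + 0 + 1 = 1.
By inclusion–exclusion the count is 66 − 57 + 1 = 10.

10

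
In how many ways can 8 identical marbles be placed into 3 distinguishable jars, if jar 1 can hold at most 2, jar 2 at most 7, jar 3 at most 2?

8

Ignoring the caps, the number of non-negative solutions to x_1+…+x_3 = 8 is C(10,2) = 45.
Subtract solutions that violate a single cap (substitute x_i' = x_i − (cap_i+1)): x_1 ≥ 3 gives C(7,2) = 21; x_2 ≥ 8 gives C(2,2) = 1; x_3 ≥ 3 gives C(7,2) = 21. Together 43.
Add back pairs where two caps are both exceeded: 0 + 6 + 0 = 6.
By inclusion–exclusion the count is 45 − 43 + 6 = 8.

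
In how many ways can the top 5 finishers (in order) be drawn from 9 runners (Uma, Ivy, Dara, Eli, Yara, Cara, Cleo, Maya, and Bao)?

There are 9 choices for 1st place, 8 for 2nd, and so on down to 5 for position 5.
That gives 9 × 8 × 7 × 6 × 5 = 15120.

15120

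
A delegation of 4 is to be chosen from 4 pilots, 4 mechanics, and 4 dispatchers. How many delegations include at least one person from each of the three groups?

Total 4-person selections from all 12: C(12,4) = 495.
Selections missing a whole group: no pilots → C(8,4) = 70; no mechanics → C(8,4) = 70; no dispatchers → C(8,4) = 70.
Add back selections omitting two groups (i.e. drawn from a single group): C(4,4) + C(4,4) + C(4,4) = 3.
By inclusion–exclusion: 495 − 210 + 3 = 288.

288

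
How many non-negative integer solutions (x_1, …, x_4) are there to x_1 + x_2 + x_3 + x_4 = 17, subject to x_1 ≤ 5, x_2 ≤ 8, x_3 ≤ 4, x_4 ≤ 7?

By stars and bars, unrestricted non-negative solutions to x_1+…+x_4 = 17 number C(17+3,3) = 1140.
Subtract solutions that violate a single cap (substitute x_i' = x_i − (cap_i+1)): x_1 ≥ 6 gives C(14,3) = 364; x_2 ≥ 9 gives C(11,3) = 165; x_3 ≥ 5 gives C(15,3) = 455; x_4 ≥ 8 gives C(12,3) = 220. Together 1204.
Add back pairs where two caps are both exceeded: 10 + 84 + 20 + 20 + 1 + 35 = 170.
By inclusion–exclusion the count is 1140 − 1204 + 170 = 106.

106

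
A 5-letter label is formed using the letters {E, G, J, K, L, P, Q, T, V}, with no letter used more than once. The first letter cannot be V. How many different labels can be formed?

13440

The first letter has 9−1 = 8 choices (anything except V).
The remaining 4 letters are filled from the other 8 symbols without repetition: 8 × 7 × 6 × 5 = 1680.
Total: 8 × 1680 = 13440.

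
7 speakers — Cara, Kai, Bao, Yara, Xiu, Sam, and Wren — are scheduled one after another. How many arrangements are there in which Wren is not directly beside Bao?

3600

There are 7! = 5040 arrangements in all. If Wren and Bao are adjacent, merging them into one block gives 2·(6)! = 1440 arrangements.
So 5040 − 1440 = 3600 arrangements keep them apart.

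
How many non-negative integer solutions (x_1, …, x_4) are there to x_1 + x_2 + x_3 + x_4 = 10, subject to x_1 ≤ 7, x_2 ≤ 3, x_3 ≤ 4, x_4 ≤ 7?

By stars and bars, unrestricted non-negative solutions to x_1+…+x_4 = 10 number C(10+3,3) = 286.
Subtract solutions that violate a single cap (substitute x_i' = x_i − (cap_i+1)): x_1 ≥ 8 gives C(5,3) = 10; x_2 ≥ 4 gives C(9,3) = 84; x_3 ≥ 5 gives C(8,3) = 56; x_4 ≥ 8 gives C(5,3) = 10. Together 160.
Add back pairs where two caps are both exceeded: 0 + 0 + 0 + 4 + 0 + 0 = 4.
By inclusion–exclusion the count is 286 − 160 + 4 = 130.

130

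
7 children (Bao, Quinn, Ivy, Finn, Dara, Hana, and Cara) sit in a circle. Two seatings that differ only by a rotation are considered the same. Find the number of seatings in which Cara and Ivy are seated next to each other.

Glue Cara and Ivy into a block (2 internal orders). Seating 6 units around a circle gives (5)! arrangements.
So 2 × (5)! = 2 × 120 = 240.

240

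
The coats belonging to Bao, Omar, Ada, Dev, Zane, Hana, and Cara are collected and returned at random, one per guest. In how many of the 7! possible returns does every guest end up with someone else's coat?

1854

Let Aᵢ be the assignments in which guest i gets their own coat. We want the size of the complement of A₁∪…∪A_7.
By inclusion–exclusion this is Σ_{j=0}^{7} (−1)^j C(7,j)·(7−j)!.
Computing: 5040 − 5040 + 2520 − 840 + 210 − 42 + 7 − 1 = 1854.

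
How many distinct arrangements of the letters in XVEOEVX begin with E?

180

Fix E in the first position and arrange the remaining 6 letters.
Those 6 letters have V appearing twice and X appearing twice, giving (6)!/(2!·2!) = 180.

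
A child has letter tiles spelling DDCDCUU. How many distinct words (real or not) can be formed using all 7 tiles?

The 7 letters of DDCDCUU have repeats: C appearing twice, D appearing 3 times, and U appearing twice.
Dividing 7! = 5040 by 3!·2!·2! = 24 for the repeated letters gives 210.

210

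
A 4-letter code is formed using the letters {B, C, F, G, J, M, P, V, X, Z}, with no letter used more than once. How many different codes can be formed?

5040

With no repetition, fill the 4 letters in order: 10 choices, then 9, down to 7.
That product is 10 × 9 × 8 × 7 = 5040.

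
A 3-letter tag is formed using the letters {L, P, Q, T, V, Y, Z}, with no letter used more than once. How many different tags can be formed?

This is a permutation of 3 out of 7: P(7,3) = 7!/4!.
7 × 6 × 5 = 210.

210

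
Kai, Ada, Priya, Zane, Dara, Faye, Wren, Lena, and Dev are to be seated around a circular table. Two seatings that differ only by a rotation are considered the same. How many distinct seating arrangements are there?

40320

Fix one person's seat to break rotational symmetry; the remaining 8 people can be arranged in (8)! = 40320 ways.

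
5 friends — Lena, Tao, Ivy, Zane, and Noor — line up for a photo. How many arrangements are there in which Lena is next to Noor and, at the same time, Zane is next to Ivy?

24

Treat {Lena,Noor} as one block (2 orders) and {Zane,Ivy} as another (2 orders).
That leaves 3 units to arrange: 2 × 2 × 3! = 4 × 6 = 24.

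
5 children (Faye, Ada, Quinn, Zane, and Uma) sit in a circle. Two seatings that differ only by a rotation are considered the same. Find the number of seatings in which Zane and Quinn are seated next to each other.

12

Glue Zane and Quinn into a block (2 internal orders). Seating 4 units around a circle gives (3)! arrangements.
So 2 × (3)! = 2 × 6 = 12.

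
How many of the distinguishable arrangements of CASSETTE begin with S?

Fix S in the first position and arrange the remaining 7 letters.
Those 7 letters have E appearing twice and T appearing twice, giving (7)!/(2!·2!) = 1260.

1260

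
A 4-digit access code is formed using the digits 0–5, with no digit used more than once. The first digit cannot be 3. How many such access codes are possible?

300

The first digit has 6−1 = 5 choices (anything except 3).
The remaining 3 digits are filled from the other 5 symbols without repetition: 5 × 4 × 3 = 60.
Total: 5 × 60 = 300.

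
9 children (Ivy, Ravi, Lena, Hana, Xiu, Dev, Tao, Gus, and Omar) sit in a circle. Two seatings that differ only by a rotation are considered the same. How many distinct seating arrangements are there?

Around a circle, 9 distinct people have 9!/9 = (8)! = 40320 rotationally distinct seatings.

40320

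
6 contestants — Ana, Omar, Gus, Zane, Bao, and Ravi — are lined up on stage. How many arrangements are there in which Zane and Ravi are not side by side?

480

Of the 6! = 720 arrangements, those with Zane and Ravi adjacent number 2 × 5! = 240 (treat the pair as a block with 2 internal orders).
So 720 − 240 = 480 arrangements keep them apart.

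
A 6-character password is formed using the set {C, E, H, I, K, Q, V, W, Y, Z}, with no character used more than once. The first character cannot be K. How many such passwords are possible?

136080

The first character has 10−1 = 9 choices (anything except K).
The remaining 5 characters are filled from the other 9 symbols without repetition: 9 × 8 × 7 × 6 × 5 = 15120.
Total: 9 × 15120 = 136080.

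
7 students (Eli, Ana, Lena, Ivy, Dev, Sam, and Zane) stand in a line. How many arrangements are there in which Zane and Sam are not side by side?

There are 7! = 5040 arrangements in all. If Zane and Sam are adjacent, merging them into one block gives 2·(6)! = 1440 arrangements.
So 5040 − 1440 = 3600 arrangements keep them apart.

3600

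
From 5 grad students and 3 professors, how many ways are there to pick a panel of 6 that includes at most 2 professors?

18

Split by how many professors are chosen (0 through 2).
Sum: C(3,0)·C(5,6) + C(3,1)·C(5,5) + C(3,2)·C(5,4) = 0 + 3 + 15 = 18.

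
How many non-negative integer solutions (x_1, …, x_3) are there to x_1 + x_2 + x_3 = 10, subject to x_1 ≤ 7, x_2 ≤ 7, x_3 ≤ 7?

By stars and bars, unrestricted non-negative solutions to x_1+…+x_3 = 10 number C(10+2,2) = 66.
Subtract solutions that violate a single cap (substitute x_i' = x_i − (cap_i+1)): x_1 ≥ 8 gives C(4,2) = 6; x_2 ≥ 8 gives C(4,2) = 6; x_3 ≥ 8 gives C(4,2) = 6. Together 18.
No two caps can be exceeded simultaneously, so the pair terms are all 0.
By inclusion–exclusion the count is 66 − 18 + 0 = 48.

48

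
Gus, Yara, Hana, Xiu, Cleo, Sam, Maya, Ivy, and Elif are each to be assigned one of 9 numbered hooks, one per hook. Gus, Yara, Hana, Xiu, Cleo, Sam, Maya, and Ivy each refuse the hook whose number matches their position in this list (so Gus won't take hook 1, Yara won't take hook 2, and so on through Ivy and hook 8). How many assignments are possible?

Let Aᵢ (for 1 ≤ i ≤ 8) be the placements that put person i in their forbidden hook. Any j of these fix j positions, leaving (9−j)! ways to fill the rest, and there are C(8,j) ways to pick which j.
By inclusion–exclusion, the number of valid placements is Σ_{j=0}^{8} (−1)^j C(8,j)·(9−j)!.
Computing: 362880 − 322560 + 141120 − 40320 + 8400 − 1344 + 168 − 16 + 1 = 148329.

148329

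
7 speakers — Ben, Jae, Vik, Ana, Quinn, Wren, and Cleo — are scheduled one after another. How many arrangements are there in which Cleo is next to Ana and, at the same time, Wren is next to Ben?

480

Treat {Cleo,Ana} as one block (2 orders) and {Wren,Ben} as another (2 orders).
That leaves 5 units to arrange: 2 × 2 × 5! = 4 × 120 = 480.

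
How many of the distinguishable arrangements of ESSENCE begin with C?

60

With the first slot taken by C, it remains to arrange the other 6 letters (ESSENE).
Those 6 letters have E appearing 3 times and S appearing twice, giving (6)!/(3!·2!) = 60.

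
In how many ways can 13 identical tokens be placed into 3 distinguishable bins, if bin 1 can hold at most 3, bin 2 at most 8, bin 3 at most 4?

By stars and bars, unrestricted non-negative solutions to x_1+…+x_3 = 13 number C(13+2,2) = 105.
Subtract solutions that violate a single cap (substitute x_i' = x_i − (cap_i+1)): x_1 ≥ 4 gives C(11,2) = 55; x_2 ≥ 9 gives C(6,2) = 15; x_3 ≥ 5 gives C(10,2) = 45. Together 115.
Add back pairs where two caps are both exceeded: 1 + 15 + 0 = 16.
By inclusion–exclusion the count is 105 − 115 + 16 = 6.

6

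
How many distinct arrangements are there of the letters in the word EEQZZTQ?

630

The 7 letters of EEQZZTQ have repeats: E appearing twice, Q appearing twice, and Z appearing twice.
The number of distinct arrangements is 7!/(2!·2!·2!) = 5040/8 = 630.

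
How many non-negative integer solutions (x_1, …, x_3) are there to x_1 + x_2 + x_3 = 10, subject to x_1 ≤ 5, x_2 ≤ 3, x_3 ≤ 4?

By stars and bars, unrestricted non-negative solutions to x_1+…+x_3 = 10 number C(10+2,2) = 66.
Subtract solutions that violate a single cap (substitute x_i' = x_i − (cap_i+1)): x_1 ≥ 6 gives C(6,2) = 15; x_2 ≥ 4 gives C(8,2) = 28; x_3 ≥ 5 gives C(7,2) = 21. Together 64.
Add back pairs where two caps are both exceeded: 1 + 0 + 3 = 4.
By inclusion–exclusion the count is 66 − 64 + 4 = 6.

6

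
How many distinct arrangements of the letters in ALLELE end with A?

Fix A in the last position and arrange the remaining 5 letters.
Those 5 letters have E appearing twice and L appearing 3 times, giving (5)!/(3!·2!) = 10.

10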